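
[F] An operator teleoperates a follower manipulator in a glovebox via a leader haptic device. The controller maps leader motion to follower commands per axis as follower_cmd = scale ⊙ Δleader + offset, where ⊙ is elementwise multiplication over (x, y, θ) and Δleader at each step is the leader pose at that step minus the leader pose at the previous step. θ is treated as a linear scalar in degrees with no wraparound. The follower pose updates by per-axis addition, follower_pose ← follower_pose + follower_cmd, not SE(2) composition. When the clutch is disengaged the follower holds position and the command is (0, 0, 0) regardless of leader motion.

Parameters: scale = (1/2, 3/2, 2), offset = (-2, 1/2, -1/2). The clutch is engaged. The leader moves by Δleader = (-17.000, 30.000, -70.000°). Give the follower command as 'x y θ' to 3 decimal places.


axis x: 1/2·-17.000 + -2 = -10.500
axis y: 3/2·30.000 + 1/2 = 45.500
axis θ: 2·-70.000 + -1/2 = -140.500

-10.500 45.500 -140.500


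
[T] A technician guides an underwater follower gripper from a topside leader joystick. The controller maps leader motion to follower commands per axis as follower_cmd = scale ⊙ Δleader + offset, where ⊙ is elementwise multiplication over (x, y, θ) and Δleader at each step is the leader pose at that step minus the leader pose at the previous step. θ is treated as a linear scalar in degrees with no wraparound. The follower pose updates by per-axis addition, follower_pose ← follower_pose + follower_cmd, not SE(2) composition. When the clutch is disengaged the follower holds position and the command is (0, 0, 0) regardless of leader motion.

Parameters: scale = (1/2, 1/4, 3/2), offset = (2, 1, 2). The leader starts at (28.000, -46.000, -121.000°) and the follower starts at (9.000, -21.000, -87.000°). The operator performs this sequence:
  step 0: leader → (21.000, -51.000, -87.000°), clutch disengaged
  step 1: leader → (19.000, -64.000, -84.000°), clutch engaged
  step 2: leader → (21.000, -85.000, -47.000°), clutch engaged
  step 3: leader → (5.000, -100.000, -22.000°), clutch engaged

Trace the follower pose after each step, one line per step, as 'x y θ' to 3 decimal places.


9.000 -21.000 -87.000
10.000 -23.250 -80.500
13.000 -27.500 -23.000
7.000 -30.250 16.500

step 0: Δleader=(-7.000, -5.000, 34.000°), disengaged; cmd=(0,0,0) → follower holds at (9.000, -21.000, -87.000°)
step 1: Δleader=(-2.000, -13.000, 3.000°), engaged; cmd=(1.000, -2.250, 6.500°) → follower=(10.000, -23.250, -80.500°)
step 2: Δleader=(2.000, -21.000, 37.000°), engaged; cmd=(3.000, -4.250, 57.500°) → follower=(13.000, -27.500, -23.000°)
step 3: Δleader=(-16.000, -15.000, 25.000°), engaged; cmd=(-6.000, -2.750, 39.500°) → follower=(7.000, -30.250, 16.500°)


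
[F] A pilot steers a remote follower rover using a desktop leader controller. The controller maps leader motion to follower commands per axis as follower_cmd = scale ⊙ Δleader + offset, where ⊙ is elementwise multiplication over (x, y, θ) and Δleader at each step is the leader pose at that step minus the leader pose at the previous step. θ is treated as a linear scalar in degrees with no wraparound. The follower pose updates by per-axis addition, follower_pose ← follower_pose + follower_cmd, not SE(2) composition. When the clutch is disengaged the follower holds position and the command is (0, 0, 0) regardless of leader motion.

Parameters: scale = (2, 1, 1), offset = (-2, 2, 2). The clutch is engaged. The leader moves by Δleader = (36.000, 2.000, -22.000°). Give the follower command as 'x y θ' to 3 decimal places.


70.000 4.000 -20.000

axis x: 2·36.000 + -2 = 70.000
axis y: 1·2.000 + 2 = 4.000
axis θ: 1·-22.000 + 2 = -20.000


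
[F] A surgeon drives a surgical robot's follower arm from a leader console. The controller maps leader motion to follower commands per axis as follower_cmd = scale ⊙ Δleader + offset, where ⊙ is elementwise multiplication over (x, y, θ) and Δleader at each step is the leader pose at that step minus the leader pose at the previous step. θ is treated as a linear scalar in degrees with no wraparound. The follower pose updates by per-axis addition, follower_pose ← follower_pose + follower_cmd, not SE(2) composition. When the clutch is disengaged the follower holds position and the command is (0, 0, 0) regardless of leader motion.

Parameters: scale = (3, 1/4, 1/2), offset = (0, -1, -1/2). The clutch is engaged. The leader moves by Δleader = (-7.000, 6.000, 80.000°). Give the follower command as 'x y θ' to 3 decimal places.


axis x: 3·-7.000 + 0 = -21.000
axis y: 1/4·6.000 + -1 = 0.500
axis θ: 1/2·80.000 + -1/2 = 39.500

-21.000 0.500 39.500


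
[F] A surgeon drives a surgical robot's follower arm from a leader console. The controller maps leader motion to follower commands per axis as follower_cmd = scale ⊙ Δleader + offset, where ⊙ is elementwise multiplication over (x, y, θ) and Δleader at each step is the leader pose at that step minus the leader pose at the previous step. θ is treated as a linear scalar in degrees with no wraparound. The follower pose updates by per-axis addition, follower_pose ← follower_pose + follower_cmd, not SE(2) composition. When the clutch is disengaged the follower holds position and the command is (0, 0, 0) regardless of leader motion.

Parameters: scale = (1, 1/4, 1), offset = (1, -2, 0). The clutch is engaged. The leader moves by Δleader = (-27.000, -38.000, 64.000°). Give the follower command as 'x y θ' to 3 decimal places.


axis x: 1·-27.000 + 1 = -26.000
axis y: 1/4·-38.000 + -2 = -11.500
axis θ: 1·64.000 + 0 = 64.000

-26.000 -11.500 64.000


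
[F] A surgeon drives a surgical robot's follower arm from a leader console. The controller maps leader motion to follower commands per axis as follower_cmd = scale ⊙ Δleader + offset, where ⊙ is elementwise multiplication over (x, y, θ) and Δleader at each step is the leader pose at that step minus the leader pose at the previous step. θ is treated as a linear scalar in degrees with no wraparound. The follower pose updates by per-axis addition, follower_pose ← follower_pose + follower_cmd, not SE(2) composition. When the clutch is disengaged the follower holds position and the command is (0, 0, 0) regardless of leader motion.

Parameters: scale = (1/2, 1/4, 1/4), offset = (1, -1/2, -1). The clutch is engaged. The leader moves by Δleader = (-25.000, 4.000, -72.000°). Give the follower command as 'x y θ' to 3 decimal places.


axis x: 1/2·-25.000 + 1 = -11.500
axis y: 1/4·4.000 + -1/2 = 0.500
axis θ: 1/4·-72.000 + -1 = -19.000

-11.500 0.500 -19.000


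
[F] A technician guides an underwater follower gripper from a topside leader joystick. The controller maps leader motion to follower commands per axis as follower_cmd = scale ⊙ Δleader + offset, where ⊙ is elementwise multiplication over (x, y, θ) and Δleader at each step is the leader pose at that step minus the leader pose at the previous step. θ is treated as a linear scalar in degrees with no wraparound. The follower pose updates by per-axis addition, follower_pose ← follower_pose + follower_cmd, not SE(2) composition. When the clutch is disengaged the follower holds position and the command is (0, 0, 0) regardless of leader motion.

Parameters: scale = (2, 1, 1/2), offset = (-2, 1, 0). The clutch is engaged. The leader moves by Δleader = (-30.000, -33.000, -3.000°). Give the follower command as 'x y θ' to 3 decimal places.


-62.000 -32.000 -1.500

axis x: 2·-30.000 + -2 = -62.000
axis y: 1·-33.000 + 1 = -32.000
axis θ: 1/2·-3.000 + 0 = -1.500


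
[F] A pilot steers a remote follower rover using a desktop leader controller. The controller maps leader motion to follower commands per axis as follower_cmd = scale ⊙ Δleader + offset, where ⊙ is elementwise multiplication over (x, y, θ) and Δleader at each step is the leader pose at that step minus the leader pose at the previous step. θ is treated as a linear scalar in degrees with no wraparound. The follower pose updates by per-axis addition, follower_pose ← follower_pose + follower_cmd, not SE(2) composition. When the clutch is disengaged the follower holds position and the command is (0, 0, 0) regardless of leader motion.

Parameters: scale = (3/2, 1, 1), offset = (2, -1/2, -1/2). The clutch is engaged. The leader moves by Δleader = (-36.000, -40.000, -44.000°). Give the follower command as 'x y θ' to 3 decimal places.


-52.000 -40.500 -44.500

axis x: 3/2·-36.000 + 2 = -52.000
axis y: 1·-40.000 + -1/2 = -40.500
axis θ: 1·-44.000 + -1/2 = -44.500


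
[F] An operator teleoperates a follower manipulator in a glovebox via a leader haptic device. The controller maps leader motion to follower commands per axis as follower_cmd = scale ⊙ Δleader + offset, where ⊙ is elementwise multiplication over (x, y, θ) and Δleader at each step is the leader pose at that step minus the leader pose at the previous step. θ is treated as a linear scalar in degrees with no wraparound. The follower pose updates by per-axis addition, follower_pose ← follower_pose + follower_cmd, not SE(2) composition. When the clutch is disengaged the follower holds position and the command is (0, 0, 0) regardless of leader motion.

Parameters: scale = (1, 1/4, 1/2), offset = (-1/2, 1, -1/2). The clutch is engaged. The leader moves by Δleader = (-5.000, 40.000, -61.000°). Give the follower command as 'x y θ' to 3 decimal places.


-5.500 11.000 -31.000

axis x: 1·-5.000 + -1/2 = -5.500
axis y: 1/4·40.000 + 1 = 11.000
axis θ: 1/2·-61.000 + -1/2 = -31.000


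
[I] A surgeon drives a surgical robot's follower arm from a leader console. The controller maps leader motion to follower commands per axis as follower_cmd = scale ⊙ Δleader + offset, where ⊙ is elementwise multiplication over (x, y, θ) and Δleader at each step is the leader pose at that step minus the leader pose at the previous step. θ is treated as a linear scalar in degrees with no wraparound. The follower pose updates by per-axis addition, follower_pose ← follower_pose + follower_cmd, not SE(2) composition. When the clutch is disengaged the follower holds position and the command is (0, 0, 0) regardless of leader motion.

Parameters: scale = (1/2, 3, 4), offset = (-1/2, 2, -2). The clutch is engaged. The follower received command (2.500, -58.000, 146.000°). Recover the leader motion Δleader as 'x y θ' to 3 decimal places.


axis x: (2.500 − -1/2) / (1/2) = 6.000
axis y: (-58.000 − 2) / (3) = -20.000
axis θ: (146.000 − -2) / (4) = 37.000

6.000 -20.000 37.000


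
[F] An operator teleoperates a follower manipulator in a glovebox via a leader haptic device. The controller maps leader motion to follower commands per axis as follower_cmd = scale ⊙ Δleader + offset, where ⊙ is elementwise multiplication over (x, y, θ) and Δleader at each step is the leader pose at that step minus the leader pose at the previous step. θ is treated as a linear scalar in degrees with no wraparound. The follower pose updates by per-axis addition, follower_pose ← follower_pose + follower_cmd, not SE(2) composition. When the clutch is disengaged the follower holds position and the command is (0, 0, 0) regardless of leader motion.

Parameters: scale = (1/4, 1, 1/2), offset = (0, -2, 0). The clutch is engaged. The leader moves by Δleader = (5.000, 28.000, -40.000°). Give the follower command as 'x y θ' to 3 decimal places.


1.250 26.000 -20.000

axis x: 1/4·5.000 + 0 = 1.250
axis y: 1·28.000 + -2 = 26.000
axis θ: 1/2·-40.000 + 0 = -20.000


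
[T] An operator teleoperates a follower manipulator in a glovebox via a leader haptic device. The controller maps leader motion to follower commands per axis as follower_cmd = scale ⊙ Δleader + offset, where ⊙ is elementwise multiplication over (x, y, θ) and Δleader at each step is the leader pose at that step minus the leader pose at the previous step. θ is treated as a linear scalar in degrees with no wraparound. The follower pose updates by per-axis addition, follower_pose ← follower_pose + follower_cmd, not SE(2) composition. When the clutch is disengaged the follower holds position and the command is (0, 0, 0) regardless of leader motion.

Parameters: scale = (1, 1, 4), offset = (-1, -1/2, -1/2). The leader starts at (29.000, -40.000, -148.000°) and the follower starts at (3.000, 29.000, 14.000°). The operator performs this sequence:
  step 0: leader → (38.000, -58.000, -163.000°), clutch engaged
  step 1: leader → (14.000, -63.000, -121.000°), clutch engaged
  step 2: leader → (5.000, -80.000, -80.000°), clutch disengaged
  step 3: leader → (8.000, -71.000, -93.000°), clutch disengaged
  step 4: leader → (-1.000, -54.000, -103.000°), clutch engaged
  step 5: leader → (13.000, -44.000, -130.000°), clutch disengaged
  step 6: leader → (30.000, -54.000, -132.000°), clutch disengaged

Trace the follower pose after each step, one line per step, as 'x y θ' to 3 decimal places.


step 0: Δleader=(9.000, -18.000, -15.000°), engaged; cmd=(8.000, -18.500, -60.500°) → follower=(11.000, 10.500, -46.500°)
step 1: Δleader=(-24.000, -5.000, 42.000°), engaged; cmd=(-25.000, -5.500, 167.500°) → follower=(-14.000, 5.000, 121.000°)
step 2: Δleader=(-9.000, -17.000, 41.000°), disengaged; cmd=(0,0,0) → follower holds at (-14.000, 5.000, 121.000°)
step 3: Δleader=(3.000, 9.000, -13.000°), disengaged; cmd=(0,0,0) → follower holds at (-14.000, 5.000, 121.000°)
step 4: Δleader=(-9.000, 17.000, -10.000°), engaged; cmd=(-10.000, 16.500, -40.500°) → follower=(-24.000, 21.500, 80.500°)
step 5: Δleader=(14.000, 10.000, -27.000°), disengaged; cmd=(0,0,0) → follower holds at (-24.000, 21.500, 80.500°)
step 6: Δleader=(17.000, -10.000, -2.000°), disengaged; cmd=(0,0,0) → follower holds at (-24.000, 21.500, 80.500°)

11.000 10.500 -46.500
-14.000 5.000 121.000
-14.000 5.000 121.000
-14.000 5.000 121.000
-24.000 21.500 80.500
-24.000 21.500 80.500
-24.000 21.500 80.500


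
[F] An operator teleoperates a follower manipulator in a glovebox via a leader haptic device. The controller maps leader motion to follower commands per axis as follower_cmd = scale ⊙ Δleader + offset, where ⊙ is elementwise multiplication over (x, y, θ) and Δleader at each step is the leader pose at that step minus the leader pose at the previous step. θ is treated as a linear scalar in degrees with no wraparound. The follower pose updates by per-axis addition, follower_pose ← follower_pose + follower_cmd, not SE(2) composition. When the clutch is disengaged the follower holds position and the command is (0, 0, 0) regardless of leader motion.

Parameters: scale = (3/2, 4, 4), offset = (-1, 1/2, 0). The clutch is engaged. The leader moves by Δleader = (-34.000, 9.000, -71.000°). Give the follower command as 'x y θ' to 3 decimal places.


axis x: 3/2·-34.000 + -1 = -52.000
axis y: 4·9.000 + 1/2 = 36.500
axis θ: 4·-71.000 + 0 = -284.000

-52.000 36.500 -284.000


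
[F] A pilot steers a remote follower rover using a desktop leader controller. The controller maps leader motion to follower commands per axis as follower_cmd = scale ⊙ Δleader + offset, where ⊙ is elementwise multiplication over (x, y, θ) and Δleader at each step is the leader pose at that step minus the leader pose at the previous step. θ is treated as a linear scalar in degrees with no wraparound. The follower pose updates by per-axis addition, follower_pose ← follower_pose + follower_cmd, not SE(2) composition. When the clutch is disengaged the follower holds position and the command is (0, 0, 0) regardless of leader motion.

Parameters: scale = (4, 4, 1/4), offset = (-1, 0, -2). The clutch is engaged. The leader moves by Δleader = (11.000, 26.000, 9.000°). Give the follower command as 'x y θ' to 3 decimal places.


axis x: 4·11.000 + -1 = 43.000
axis y: 4·26.000 + 0 = 104.000
axis θ: 1/4·9.000 + -2 = 0.250

43.000 104.000 0.250


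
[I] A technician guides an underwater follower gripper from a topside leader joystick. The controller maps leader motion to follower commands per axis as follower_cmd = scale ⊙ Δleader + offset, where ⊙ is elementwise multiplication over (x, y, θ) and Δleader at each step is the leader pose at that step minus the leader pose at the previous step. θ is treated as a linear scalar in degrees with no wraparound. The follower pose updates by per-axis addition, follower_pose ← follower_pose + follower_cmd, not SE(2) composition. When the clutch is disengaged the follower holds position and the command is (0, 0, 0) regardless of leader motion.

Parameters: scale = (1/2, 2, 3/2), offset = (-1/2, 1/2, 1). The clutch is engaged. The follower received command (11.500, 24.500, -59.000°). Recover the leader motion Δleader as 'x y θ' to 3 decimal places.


24.000 12.000 -40.000

axis x: (11.500 − -1/2) / (1/2) = 24.000
axis y: (24.500 − 1/2) / (2) = 12.000
axis θ: (-59.000 − 1) / (3/2) = -40.000


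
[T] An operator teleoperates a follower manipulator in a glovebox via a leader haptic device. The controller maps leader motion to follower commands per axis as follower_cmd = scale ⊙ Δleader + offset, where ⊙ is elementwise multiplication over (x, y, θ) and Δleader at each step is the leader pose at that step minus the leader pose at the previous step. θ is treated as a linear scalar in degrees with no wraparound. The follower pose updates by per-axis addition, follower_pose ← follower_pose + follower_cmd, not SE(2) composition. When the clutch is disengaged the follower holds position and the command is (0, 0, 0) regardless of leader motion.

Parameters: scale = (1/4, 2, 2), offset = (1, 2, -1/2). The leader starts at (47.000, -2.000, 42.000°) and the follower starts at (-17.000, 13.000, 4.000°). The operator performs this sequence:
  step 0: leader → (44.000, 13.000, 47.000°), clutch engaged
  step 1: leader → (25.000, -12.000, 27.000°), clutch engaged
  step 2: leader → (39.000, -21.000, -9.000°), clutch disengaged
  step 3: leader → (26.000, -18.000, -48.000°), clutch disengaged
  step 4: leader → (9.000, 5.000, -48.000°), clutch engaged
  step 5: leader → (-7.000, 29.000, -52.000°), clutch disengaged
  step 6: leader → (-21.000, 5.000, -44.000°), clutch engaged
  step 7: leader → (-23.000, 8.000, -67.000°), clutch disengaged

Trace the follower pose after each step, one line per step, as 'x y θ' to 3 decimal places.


-16.750 45.000 13.500
-20.500 -3.000 -27.000
-20.500 -3.000 -27.000
-20.500 -3.000 -27.000
-23.750 45.000 -27.500
-23.750 45.000 -27.500
-26.250 -1.000 -12.000
-26.250 -1.000 -12.000

step 0: Δleader=(-3.000, 15.000, 5.000°), engaged; cmd=(0.250, 32.000, 9.500°) → follower=(-16.750, 45.000, 13.500°)
step 1: Δleader=(-19.000, -25.000, -20.000°), engaged; cmd=(-3.750, -48.000, -40.500°) → follower=(-20.500, -3.000, -27.000°)
step 2: Δleader=(14.000, -9.000, -36.000°), disengaged; cmd=(0,0,0) → follower holds at (-20.500, -3.000, -27.000°)
step 3: Δleader=(-13.000, 3.000, -39.000°), disengaged; cmd=(0,0,0) → follower holds at (-20.500, -3.000, -27.000°)
step 4: Δleader=(-17.000, 23.000, 0.000°), engaged; cmd=(-3.250, 48.000, -0.500°) → follower=(-23.750, 45.000, -27.500°)
step 5: Δleader=(-16.000, 24.000, -4.000°), disengaged; cmd=(0,0,0) → follower holds at (-23.750, 45.000, -27.500°)
step 6: Δleader=(-14.000, -24.000, 8.000°), engaged; cmd=(-2.500, -46.000, 15.500°) → follower=(-26.250, -1.000, -12.000°)
step 7: Δleader=(-2.000, 3.000, -23.000°), disengaged; cmd=(0,0,0) → follower holds at (-26.250, -1.000, -12.000°)


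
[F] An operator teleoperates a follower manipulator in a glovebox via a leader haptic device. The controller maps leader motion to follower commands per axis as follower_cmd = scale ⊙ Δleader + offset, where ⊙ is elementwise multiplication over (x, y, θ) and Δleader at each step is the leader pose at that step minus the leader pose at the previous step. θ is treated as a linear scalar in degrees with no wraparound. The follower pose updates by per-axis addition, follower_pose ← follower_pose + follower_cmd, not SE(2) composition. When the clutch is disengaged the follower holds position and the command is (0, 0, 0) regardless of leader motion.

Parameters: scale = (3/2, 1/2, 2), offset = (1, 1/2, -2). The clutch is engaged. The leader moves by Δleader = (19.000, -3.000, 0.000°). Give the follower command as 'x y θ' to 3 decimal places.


29.500 -1.000 -2.000

axis x: 3/2·19.000 + 1 = 29.500
axis y: 1/2·-3.000 + 1/2 = -1.000
axis θ: 2·0.000 + -2 = -2.000


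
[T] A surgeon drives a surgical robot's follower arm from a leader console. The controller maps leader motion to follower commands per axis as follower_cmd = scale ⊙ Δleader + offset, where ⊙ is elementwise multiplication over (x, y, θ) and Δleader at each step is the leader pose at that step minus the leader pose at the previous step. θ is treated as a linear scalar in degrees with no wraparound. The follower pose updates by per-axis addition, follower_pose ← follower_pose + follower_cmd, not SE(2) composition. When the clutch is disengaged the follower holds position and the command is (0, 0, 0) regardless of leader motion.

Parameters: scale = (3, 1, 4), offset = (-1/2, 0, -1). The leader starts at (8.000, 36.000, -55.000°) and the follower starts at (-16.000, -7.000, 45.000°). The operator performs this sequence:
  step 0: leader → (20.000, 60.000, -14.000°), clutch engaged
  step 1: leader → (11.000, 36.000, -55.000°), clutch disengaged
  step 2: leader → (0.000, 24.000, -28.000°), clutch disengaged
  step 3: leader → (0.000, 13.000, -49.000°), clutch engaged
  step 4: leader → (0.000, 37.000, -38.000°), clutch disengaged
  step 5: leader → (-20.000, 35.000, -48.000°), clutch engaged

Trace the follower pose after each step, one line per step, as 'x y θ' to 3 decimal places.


19.500 17.000 208.000
19.500 17.000 208.000
19.500 17.000 208.000
19.000 6.000 123.000
19.000 6.000 123.000
-41.500 4.000 82.000

step 0: Δleader=(12.000, 24.000, 41.000°), engaged; cmd=(35.500, 24.000, 163.000°) → follower=(19.500, 17.000, 208.000°)
step 1: Δleader=(-9.000, -24.000, -41.000°), disengaged; cmd=(0,0,0) → follower holds at (19.500, 17.000, 208.000°)
step 2: Δleader=(-11.000, -12.000, 27.000°), disengaged; cmd=(0,0,0) → follower holds at (19.500, 17.000, 208.000°)
step 3: Δleader=(0.000, -11.000, -21.000°), engaged; cmd=(-0.500, -11.000, -85.000°) → follower=(19.000, 6.000, 123.000°)
step 4: Δleader=(0.000, 24.000, 11.000°), disengaged; cmd=(0,0,0) → follower holds at (19.000, 6.000, 123.000°)
step 5: Δleader=(-20.000, -2.000, -10.000°), engaged; cmd=(-60.500, -2.000, -41.000°) → follower=(-41.500, 4.000, 82.000°)


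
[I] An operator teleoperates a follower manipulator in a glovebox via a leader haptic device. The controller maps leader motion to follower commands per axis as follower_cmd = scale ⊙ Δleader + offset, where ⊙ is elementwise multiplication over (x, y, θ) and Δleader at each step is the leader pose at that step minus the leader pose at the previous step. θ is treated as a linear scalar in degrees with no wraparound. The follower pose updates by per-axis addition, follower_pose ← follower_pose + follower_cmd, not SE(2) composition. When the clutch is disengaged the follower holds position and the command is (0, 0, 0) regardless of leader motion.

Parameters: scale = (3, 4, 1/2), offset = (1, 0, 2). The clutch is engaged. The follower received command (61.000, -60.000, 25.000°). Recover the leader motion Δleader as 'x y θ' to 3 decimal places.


20.000 -15.000 46.000

axis x: (61.000 − 1) / (3) = 20.000
axis y: (-60.000 − 0) / (4) = -15.000
axis θ: (25.000 − 2) / (1/2) = 46.000


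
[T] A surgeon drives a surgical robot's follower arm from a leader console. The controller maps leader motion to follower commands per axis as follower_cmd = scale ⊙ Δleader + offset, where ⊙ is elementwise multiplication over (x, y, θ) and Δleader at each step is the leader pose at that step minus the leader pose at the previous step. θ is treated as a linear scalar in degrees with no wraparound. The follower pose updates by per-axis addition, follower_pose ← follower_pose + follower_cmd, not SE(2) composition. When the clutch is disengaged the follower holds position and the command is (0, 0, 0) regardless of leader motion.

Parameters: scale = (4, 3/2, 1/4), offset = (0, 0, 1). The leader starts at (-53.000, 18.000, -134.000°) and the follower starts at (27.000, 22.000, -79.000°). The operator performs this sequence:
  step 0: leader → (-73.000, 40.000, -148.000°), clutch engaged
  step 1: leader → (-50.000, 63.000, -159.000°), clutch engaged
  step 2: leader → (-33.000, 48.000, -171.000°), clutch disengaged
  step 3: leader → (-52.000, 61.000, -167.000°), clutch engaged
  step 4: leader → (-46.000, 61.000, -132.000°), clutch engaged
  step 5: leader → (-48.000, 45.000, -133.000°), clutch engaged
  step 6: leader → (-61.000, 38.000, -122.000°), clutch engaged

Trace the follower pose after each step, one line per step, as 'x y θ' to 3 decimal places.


step 0: Δleader=(-20.000, 22.000, -14.000°), engaged; cmd=(-80.000, 33.000, -2.500°) → follower=(-53.000, 55.000, -81.500°)
step 1: Δleader=(23.000, 23.000, -11.000°), engaged; cmd=(92.000, 34.500, -1.750°) → follower=(39.000, 89.500, -83.250°)
step 2: Δleader=(17.000, -15.000, -12.000°), disengaged; cmd=(0,0,0) → follower holds at (39.000, 89.500, -83.250°)
step 3: Δleader=(-19.000, 13.000, 4.000°), engaged; cmd=(-76.000, 19.500, 2.000°) → follower=(-37.000, 109.000, -81.250°)
step 4: Δleader=(6.000, 0.000, 35.000°), engaged; cmd=(24.000, 0.000, 9.750°) → follower=(-13.000, 109.000, -71.500°)
step 5: Δleader=(-2.000, -16.000, -1.000°), engaged; cmd=(-8.000, -24.000, 0.750°) → follower=(-21.000, 85.000, -70.750°)
step 6: Δleader=(-13.000, -7.000, 11.000°), engaged; cmd=(-52.000, -10.500, 3.750°) → follower=(-73.000, 74.500, -67.000°)

-53.000 55.000 -81.500
39.000 89.500 -83.250
39.000 89.500 -83.250
-37.000 109.000 -81.250
-13.000 109.000 -71.500
-21.000 85.000 -70.750
-73.000 74.500 -67.000


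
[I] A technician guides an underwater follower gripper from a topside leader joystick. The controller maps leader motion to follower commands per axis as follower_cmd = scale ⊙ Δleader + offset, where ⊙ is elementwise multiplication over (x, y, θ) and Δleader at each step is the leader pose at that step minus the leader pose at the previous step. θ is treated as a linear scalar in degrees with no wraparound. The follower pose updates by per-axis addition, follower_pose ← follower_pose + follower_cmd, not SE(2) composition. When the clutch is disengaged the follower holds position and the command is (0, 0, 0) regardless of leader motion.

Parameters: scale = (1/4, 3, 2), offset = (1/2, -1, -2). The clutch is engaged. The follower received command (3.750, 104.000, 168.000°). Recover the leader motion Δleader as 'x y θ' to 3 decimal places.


13.000 35.000 85.000

axis x: (3.750 − 1/2) / (1/4) = 13.000
axis y: (104.000 − -1) / (3) = 35.000
axis θ: (168.000 − -2) / (2) = 85.000


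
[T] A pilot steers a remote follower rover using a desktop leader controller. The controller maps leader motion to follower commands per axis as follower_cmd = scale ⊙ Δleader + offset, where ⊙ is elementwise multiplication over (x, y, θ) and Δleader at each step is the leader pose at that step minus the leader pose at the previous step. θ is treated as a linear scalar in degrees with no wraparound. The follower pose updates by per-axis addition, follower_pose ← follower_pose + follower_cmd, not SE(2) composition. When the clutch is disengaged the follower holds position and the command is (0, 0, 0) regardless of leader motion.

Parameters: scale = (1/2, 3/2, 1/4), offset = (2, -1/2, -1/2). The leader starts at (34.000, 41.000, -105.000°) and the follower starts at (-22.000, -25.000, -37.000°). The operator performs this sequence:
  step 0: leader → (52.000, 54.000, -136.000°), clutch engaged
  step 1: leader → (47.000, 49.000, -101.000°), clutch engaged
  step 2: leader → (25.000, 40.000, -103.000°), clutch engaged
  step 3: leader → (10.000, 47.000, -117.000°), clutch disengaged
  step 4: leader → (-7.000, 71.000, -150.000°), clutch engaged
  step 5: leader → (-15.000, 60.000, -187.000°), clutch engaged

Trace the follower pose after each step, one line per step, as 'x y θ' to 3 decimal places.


step 0: Δleader=(18.000, 13.000, -31.000°), engaged; cmd=(11.000, 19.000, -8.250°) → follower=(-11.000, -6.000, -45.250°)
step 1: Δleader=(-5.000, -5.000, 35.000°), engaged; cmd=(-0.500, -8.000, 8.250°) → follower=(-11.500, -14.000, -37.000°)
step 2: Δleader=(-22.000, -9.000, -2.000°), engaged; cmd=(-9.000, -14.000, -1.000°) → follower=(-20.500, -28.000, -38.000°)
step 3: Δleader=(-15.000, 7.000, -14.000°), disengaged; cmd=(0,0,0) → follower holds at (-20.500, -28.000, -38.000°)
step 4: Δleader=(-17.000, 24.000, -33.000°), engaged; cmd=(-6.500, 35.500, -8.750°) → follower=(-27.000, 7.500, -46.750°)
step 5: Δleader=(-8.000, -11.000, -37.000°), engaged; cmd=(-2.000, -17.000, -9.750°) → follower=(-29.000, -9.500, -56.500°)

-11.000 -6.000 -45.250
-11.500 -14.000 -37.000
-20.500 -28.000 -38.000
-20.500 -28.000 -38.000
-27.000 7.500 -46.750
-29.000 -9.500 -56.500


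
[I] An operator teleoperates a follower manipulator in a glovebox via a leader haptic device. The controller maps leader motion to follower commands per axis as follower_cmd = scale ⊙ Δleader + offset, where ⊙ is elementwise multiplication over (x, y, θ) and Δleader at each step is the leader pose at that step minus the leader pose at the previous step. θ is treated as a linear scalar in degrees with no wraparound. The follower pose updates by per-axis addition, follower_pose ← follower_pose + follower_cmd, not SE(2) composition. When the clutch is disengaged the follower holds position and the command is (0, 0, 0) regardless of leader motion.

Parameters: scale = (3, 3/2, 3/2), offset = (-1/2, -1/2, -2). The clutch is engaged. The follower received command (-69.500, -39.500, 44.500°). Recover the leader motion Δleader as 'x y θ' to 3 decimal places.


axis x: (-69.500 − -1/2) / (3) = -23.000
axis y: (-39.500 − -1/2) / (3/2) = -26.000
axis θ: (44.500 − -2) / (3/2) = 31.000

-23.000 -26.000 31.000


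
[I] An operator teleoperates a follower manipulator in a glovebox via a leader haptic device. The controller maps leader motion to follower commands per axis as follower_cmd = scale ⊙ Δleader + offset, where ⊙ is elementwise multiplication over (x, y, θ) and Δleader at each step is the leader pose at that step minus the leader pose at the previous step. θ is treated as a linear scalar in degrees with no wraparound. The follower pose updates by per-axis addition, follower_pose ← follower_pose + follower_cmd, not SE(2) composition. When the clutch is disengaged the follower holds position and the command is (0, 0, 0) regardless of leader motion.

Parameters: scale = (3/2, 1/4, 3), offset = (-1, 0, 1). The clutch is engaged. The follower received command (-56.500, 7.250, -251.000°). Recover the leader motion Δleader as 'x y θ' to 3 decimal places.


-37.000 29.000 -84.000

axis x: (-56.500 − -1) / (3/2) = -37.000
axis y: (7.250 − 0) / (1/4) = 29.000
axis θ: (-251.000 − 1) / (3) = -84.000


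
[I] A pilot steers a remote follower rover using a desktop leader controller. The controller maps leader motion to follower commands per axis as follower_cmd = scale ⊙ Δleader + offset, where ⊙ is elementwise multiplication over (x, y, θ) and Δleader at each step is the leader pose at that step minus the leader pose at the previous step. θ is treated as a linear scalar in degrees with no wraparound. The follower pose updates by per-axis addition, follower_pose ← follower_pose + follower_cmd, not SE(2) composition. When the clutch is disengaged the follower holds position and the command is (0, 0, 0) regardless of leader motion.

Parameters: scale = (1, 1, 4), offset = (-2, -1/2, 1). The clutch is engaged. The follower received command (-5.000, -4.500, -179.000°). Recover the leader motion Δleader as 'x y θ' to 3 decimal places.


axis x: (-5.000 − -2) / (1) = -3.000
axis y: (-4.500 − -1/2) / (1) = -4.000
axis θ: (-179.000 − 1) / (4) = -45.000

-3.000 -4.000 -45.000


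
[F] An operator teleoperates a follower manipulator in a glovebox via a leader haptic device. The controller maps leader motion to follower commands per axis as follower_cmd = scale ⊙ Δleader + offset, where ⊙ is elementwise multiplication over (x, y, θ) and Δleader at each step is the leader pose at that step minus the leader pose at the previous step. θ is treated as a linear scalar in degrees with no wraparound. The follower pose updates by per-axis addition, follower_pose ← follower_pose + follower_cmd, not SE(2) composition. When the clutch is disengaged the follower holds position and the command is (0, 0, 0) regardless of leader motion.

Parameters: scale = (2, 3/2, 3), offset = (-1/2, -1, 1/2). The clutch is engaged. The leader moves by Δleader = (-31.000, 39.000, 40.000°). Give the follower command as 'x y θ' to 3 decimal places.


-62.500 57.500 120.500

axis x: 2·-31.000 + -1/2 = -62.500
axis y: 3/2·39.000 + -1 = 57.500
axis θ: 3·40.000 + 1/2 = 120.500


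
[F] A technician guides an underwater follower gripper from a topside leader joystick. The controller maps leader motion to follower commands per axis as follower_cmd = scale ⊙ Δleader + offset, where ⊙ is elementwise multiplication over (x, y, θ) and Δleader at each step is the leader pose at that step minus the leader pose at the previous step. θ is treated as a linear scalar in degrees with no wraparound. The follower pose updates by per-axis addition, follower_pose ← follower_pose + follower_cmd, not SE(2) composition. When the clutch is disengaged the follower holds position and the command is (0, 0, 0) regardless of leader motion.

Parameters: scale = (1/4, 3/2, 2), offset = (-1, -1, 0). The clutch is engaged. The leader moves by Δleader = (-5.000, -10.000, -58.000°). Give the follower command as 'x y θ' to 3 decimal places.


-2.250 -16.000 -116.000

axis x: 1/4·-5.000 + -1 = -2.250
axis y: 3/2·-10.000 + -1 = -16.000
axis θ: 2·-58.000 + 0 = -116.000


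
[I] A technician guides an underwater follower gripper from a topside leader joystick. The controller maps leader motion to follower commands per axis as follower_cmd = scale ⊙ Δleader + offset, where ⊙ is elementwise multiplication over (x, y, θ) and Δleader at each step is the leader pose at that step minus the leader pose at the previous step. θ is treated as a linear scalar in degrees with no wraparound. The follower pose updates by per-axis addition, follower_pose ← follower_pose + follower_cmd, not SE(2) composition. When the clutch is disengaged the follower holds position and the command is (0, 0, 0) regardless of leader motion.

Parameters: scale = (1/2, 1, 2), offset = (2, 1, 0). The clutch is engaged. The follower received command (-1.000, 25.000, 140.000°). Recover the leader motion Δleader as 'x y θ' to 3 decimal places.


-6.000 24.000 70.000

axis x: (-1.000 − 2) / (1/2) = -6.000
axis y: (25.000 − 1) / (1) = 24.000
axis θ: (140.000 − 0) / (2) = 70.000


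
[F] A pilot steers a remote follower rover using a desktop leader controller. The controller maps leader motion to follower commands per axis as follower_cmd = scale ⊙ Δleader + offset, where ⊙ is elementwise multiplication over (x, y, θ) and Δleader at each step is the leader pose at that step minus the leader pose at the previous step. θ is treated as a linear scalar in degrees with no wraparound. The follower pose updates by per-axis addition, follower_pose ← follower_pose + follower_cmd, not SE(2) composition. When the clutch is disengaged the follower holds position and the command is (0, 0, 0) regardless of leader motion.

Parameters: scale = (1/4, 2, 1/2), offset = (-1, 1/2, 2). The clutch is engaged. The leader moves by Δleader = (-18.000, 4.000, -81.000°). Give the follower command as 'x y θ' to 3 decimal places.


axis x: 1/4·-18.000 + -1 = -5.500
axis y: 2·4.000 + 1/2 = 8.500
axis θ: 1/2·-81.000 + 2 = -38.500

-5.500 8.500 -38.500


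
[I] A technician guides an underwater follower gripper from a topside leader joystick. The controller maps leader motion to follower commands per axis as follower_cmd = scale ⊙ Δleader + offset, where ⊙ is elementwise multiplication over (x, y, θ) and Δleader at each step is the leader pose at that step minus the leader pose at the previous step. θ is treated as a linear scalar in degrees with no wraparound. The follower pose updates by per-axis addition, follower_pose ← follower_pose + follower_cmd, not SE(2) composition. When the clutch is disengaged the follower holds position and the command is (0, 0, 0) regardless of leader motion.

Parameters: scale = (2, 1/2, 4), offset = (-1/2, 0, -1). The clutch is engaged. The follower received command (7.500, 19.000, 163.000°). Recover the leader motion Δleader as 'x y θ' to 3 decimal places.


4.000 38.000 41.000

axis x: (7.500 − -1/2) / (2) = 4.000
axis y: (19.000 − 0) / (1/2) = 38.000
axis θ: (163.000 − -1) / (4) = 41.000


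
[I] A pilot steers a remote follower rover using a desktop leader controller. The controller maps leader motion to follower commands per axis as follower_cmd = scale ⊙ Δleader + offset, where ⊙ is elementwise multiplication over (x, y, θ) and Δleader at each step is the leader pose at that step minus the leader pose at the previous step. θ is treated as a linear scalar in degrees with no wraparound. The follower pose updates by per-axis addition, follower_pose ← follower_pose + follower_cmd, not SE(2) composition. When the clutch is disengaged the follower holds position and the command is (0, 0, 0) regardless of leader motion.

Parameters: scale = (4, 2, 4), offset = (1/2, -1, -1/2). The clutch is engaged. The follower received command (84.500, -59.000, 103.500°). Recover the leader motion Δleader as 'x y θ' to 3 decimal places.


axis x: (84.500 − 1/2) / (4) = 21.000
axis y: (-59.000 − -1) / (2) = -29.000
axis θ: (103.500 − -1/2) / (4) = 26.000

21.000 -29.000 26.000


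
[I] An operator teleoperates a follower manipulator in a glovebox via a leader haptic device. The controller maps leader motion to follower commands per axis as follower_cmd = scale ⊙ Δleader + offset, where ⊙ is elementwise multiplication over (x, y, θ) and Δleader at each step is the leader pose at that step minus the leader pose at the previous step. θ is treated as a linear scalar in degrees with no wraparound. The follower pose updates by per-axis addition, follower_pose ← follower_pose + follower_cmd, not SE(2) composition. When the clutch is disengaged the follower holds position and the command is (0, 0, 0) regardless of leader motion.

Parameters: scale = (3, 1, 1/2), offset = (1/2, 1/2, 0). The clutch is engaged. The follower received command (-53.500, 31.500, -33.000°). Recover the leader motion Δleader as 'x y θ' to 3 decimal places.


axis x: (-53.500 − 1/2) / (3) = -18.000
axis y: (31.500 − 1/2) / (1) = 31.000
axis θ: (-33.000 − 0) / (1/2) = -66.000

-18.000 31.000 -66.000


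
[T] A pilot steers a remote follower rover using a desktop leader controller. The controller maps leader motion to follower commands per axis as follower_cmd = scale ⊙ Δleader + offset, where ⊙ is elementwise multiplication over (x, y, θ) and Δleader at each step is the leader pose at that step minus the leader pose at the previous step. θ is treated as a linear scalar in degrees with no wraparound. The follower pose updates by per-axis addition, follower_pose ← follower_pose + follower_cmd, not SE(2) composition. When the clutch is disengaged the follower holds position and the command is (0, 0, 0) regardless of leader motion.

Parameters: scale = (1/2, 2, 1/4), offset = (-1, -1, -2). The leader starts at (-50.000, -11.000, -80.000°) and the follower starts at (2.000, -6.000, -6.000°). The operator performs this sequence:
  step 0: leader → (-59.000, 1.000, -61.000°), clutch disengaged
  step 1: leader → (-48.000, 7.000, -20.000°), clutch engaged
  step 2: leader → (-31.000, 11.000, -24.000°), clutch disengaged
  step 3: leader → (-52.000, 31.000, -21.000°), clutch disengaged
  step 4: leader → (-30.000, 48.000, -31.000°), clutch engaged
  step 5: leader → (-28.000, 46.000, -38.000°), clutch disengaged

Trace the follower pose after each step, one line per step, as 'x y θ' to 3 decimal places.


2.000 -6.000 -6.000
6.500 5.000 2.250
6.500 5.000 2.250
6.500 5.000 2.250
16.500 38.000 -2.250
16.500 38.000 -2.250

step 0: Δleader=(-9.000, 12.000, 19.000°), disengaged; cmd=(0,0,0) → follower holds at (2.000, -6.000, -6.000°)
step 1: Δleader=(11.000, 6.000, 41.000°), engaged; cmd=(4.500, 11.000, 8.250°) → follower=(6.500, 5.000, 2.250°)
step 2: Δleader=(17.000, 4.000, -4.000°), disengaged; cmd=(0,0,0) → follower holds at (6.500, 5.000, 2.250°)
step 3: Δleader=(-21.000, 20.000, 3.000°), disengaged; cmd=(0,0,0) → follower holds at (6.500, 5.000, 2.250°)
step 4: Δleader=(22.000, 17.000, -10.000°), engaged; cmd=(10.000, 33.000, -4.500°) → follower=(16.500, 38.000, -2.250°)
step 5: Δleader=(2.000, -2.000, -7.000°), disengaged; cmd=(0,0,0) → follower holds at (16.500, 38.000, -2.250°)
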